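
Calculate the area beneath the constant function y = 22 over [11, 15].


The area under a constant function y = 22 is a rectangle.
Width = 15 - 11 = 4
Height = 22
Area = width * height
= 4 * 22
= 88

88


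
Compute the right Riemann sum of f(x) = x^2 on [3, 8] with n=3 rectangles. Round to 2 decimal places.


Right Riemann sum uses right endpoints of each subinterval.
Interval: [3, 8], n = 3
dx = (8 - 3) / 3 = 5/3
Right endpoints: [14/3, 19/3, 8]
f values: [196/9, 361/9, 64]
Sum = dx * (sum of f values)
= 5/3 * 1133/9
= 5665/27 ≈ 209.81

209.81


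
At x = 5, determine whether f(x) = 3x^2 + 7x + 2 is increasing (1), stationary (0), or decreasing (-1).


Compute f'(x) to determine behavior:
f'(x) = 6x + 7
f'(5) = 6 * 5 + 7
= 30 + 7
= 37
Since f'(5) > 0, the function is increasing (1)

1


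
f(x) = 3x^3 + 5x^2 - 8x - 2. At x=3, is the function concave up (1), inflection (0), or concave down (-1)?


Concavity is determined by the sign of f''(x).
f(x) = 3x^3 + 5x^2 - 8x - 2
f'(x) = 9x^2 + 10x - 8
f''(x) = 18x + 10
f''(3) = 18 * 3 + 10
= 54 + 10
= 64
Since f''(3) > 0, the function is concave up (1)

1


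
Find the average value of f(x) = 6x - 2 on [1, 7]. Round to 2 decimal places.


Average value = 1/(b-a) * integral from a to b of f(x) dx
First compute the integral of 6x - 2:
F(x) = 3x^2 - 2x
F(7) = 3 * 49 - 2 * 7 = 133
F(1) = 3 * 1 - 2 * 1 = 1
Integral = 133 - 1 = 132
Average = 132 / (7 - 1) = 132 / 6
= 22 = 22.00

22.00


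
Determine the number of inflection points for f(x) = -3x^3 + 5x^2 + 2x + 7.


Inflection points occur where f''(x) = 0 and concavity changes.
f(x) = -3x^3 + 5x^2 + 2x + 7
f'(x) = -9x^2 + 10x + 2
f''(x) = -18x + 10
Set f''(x) = 0:
-18x + 10 = 0
x = -10 / (-18) = 5/9
Since f''(x) is linear (degree 1), it changes sign at this point.
Therefore there is exactly 1 inflection point.

1


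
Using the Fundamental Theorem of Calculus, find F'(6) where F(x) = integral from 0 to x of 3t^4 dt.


By the Fundamental Theorem of Calculus (Part 1):
If F(x) = integral from 0 to x of f(t) dt, then F'(x) = f(x)
Here f(t) = 3t^4
So F'(x) = 3x^4
Evaluate at x = 6:
F'(6) = 3 * 6^4
= 3 * 1296
= 3888

3888


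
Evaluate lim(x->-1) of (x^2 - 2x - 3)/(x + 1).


Direct substitution gives 0/0, so we factor the numerator.
Factor: (x^2 - 2x - 3) = (x + 1)(x - 3)
Cancel the common factor (x + 1):
(x^2 - 2x - 3)/(x + 1) = (x - 3)
Now substitute x = -1:
= (-1) - (3) = -4

-4


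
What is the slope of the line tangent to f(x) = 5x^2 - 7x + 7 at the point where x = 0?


The slope of the tangent line equals f'(x) at the point.
f(x) = 5x^2 - 7x + 7
f'(x) = 10x - 7
At x = 0:
f'(0) = 10 * 0 - 7
= 0 - 7
= -7

-7


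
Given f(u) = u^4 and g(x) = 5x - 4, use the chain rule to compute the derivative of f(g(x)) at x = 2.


Using the chain rule: (f(g(x)))' = f'(g(x)) * g'(x)
First, find g(2):
g(2) = 5 * 2 - 4 = 6
Next, f'(u) = 4u^3
And g'(x) = 5
So f'(g(2)) * g'(2)
= 4 * 6^3 * 5
= 4 * 216 * 5
= 4320

4320


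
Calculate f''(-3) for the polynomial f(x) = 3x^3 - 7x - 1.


First derivative:
f'(x) = 9x^2 - 7
Second derivative:
f''(x) = 18x
Substitute x = -3:
f''(-3) = 18 * (-3) + 0
= -54 + 0
= -54

-54


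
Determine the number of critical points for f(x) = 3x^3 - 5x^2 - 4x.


Find where f'(x) = 0:
f(x) = 3x^3 - 5x^2 - 4x
f'(x) = 9x^2 - 10x - 4
This is a quadratic in x. Use the discriminant to count real roots.
Discriminant = (-10)^2 - 4 * 9 * (-4)
= 100 - (-144)
= 244
Since discriminant > 0, f'(x) = 0 has 2 real solutions.
Number of critical points: 2

2


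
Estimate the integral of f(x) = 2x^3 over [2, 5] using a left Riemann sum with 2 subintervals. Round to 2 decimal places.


Left Riemann sum uses left endpoints of each subinterval.
Interval: [2, 5], n = 2
dx = (5 - 2) / 2 = 3/2
Left endpoints: [2, 7/2]
f values: [16, 343/4]
Sum = dx * (sum of f values)
= 3/2 * 407/4
= 1221/8 ≈ 152.63

152.63


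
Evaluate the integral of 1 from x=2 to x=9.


The integral of a constant k over [a, b] equals k * (b - a).
integral from 2 to 9 of 1 dx
= 1 * (9 - 2)
= 1 * 7
= 7

7


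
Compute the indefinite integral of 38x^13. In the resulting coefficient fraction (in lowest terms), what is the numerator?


Apply the power rule for integration:
integral of ax^n dx = a/(n+1) * x^(n+1) + C
integral of 38x^13 dx
= 38/14 * x^14 + C
= 19/7 * x^14 + C
The coefficient in lowest terms is 19/7, and its numerator is 19

19


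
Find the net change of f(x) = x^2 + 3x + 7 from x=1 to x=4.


Net change = f(b) - f(a)
f(x) = x^2 + 3x + 7
Compute f(4):
f(4) = 1 * 4^2 + 3 * 4 + 7
= 16 + 12 + 7
= 35
Compute f(1):
f(1) = 1 * 1^2 + 3 * 1 + 7
= 1 + 3 + 7
= 11
Net change = 35 - 11 = 24

24


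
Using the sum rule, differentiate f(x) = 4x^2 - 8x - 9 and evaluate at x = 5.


Differentiate term by term using power and sum rules:
f(x) = 4x^2 - 8x - 9
f'(x) = 8x - 8
Substitute x = 5:
f'(5) = 8 * 5 - 8
= 40 - 8
= 32

32


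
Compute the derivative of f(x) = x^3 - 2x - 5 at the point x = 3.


Differentiate f(x) = x^3 - 2x - 5 term by term:
f'(x) = 3x^2 - 2
Substitute x = 3:
f'(3) = 3 * 3^2 + 0 * 3 - 2
= 27 + 0 - 2
= 25

25


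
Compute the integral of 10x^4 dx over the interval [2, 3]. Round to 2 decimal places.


Find the antiderivative of 10x^4:
F(x) = 10/5 * x^5
Apply the Fundamental Theorem of Calculus:
F(3) - F(2)
= 10/5 * 3^5 - 10/5 * 2^5
= 10/5 * (243 - 32)
= 10/5 * 211
= 422 = 422.00

422.00


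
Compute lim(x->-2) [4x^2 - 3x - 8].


Since polynomials are continuous, we use direct substitution.
lim(x->-2) of 4x^2 - 3x - 8
= 4 * (-2)^2 - 3 * (-2) - 8
= 16 + 6 - 8
= 14

14


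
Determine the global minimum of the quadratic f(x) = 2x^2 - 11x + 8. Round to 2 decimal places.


For a quadratic f(x) = ax^2 + bx + c with a > 0, the minimum is at the vertex.
Vertex x-coordinate: x = -b/(2a)
x = -(-11) / (2 * 2)
x = 11/4
Substitute back to find the minimum value:
f(11/4) = 2 * (11/4)^2 - 11 * (11/4) + 8
= 121/8 - 121/4 + 8
= -57/8 ≈ -7.13

-7.13


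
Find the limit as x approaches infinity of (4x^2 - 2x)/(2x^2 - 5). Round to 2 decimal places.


For limits at infinity with equal-degree polynomials,
we compare leading coefficients.
Numerator leading term: 4x^2
Denominator leading term: 2x^2
Divide both by x^2:
lim = (4 - 2/x) / (2 - 5/x^2)
As x -> infinity, the 1/x and 1/x^2 terms vanish:
= 4/2 = 2 = 2.00

2.00


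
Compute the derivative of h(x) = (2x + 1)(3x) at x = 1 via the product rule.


Let u(x) = 2x + 1 and v(x) = 3x
u'(x) = 2
v'(x) = 3
Product rule: h'(x) = u'(x)*v(x) + u(x)*v'(x)
= 2 * (3x) + (2x + 1) * 3
At x = 1:
u(1) = 2 * 1 + 1 = 3
v(1) = 3 * 1 + 0 = 3
h'(1) = 2 * 3 + 3 * 3
= 6 + 9
= 15

15


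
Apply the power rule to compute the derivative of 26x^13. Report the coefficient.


We apply the power rule: d/dx [ax^n] = a*n * x^(n-1)
d/dx [26x^13]
= 26 * 13 * x^(13-1)
= 338x^12
The coefficient is 338

338


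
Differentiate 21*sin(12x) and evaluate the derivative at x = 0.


Apply the chain rule to differentiate 21*sin(12x):
d/dx [21*sin(12x)]
= 21 * cos(12x) * d/dx(12x)
= 21 * 12 * cos(12x)
= 252 * cos(12x)
Evaluate at x = 0:
= 252 * cos(0)
= 252 * 1
= 252

252


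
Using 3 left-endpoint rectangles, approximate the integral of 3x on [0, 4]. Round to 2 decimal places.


Left Riemann sum uses left endpoints of each subinterval.
Interval: [0, 4], n = 3
dx = (4 - 0) / 3 = 4/3
Left endpoints: [0, 4/3, 8/3]
f values: [0, 4, 8]
Sum = dx * (sum of f values)
= 4/3 * 12
= 16 = 16.00

16.00


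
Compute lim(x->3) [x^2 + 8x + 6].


Since polynomials are continuous, we use direct substitution.
lim(x->3) of x^2 + 8x + 6
= 1 * 3^2 + 8 * 3 + 6
= 9 + 24 + 6
= 39

39


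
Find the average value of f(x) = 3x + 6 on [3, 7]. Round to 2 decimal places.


Average value = 1/(b-a) * integral from a to b of f(x) dx
First compute the integral of 3x + 6:
F(x) = (3/2)x^2 + 6x
F(7) = 3/2 * 49 + 6 * 7 = 231/2
F(3) = 3/2 * 9 + 6 * 3 = 63/2
Integral = 231/2 - 63/2 = 84
Average = 84 / (7 - 3) = 84 / 4
= 21 = 21.00

21.00


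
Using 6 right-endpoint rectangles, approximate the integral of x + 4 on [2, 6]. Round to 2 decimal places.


Right Riemann sum uses right endpoints of each subinterval.
Interval: [2, 6], n = 6
dx = (6 - 2) / 6 = 2/3
Right endpoints: [8/3, 10/3, 4, 14/3, 16/3, 6]
f values: [20/3, 22/3, 8, 26/3, 28/3, 10]
Sum = dx * (sum of f values)
= 2/3 * 50
= 100/3 ≈ 33.33

33.33


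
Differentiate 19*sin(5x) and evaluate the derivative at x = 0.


Apply the chain rule to differentiate 19*sin(5x):
d/dx [19*sin(5x)]
= 19 * cos(5x) * d/dx(5x)
= 19 * 5 * cos(5x)
= 95 * cos(5x)
Evaluate at x = 0:
= 95 * cos(0)
= 95 * 1
= 95

95


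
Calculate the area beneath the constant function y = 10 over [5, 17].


The area under a constant function y = 10 is a rectangle.
Width = 17 - 5 = 12
Height = 10
Area = width * height
= 12 * 10
= 120

120


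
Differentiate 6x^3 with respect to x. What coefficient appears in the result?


We apply the power rule: d/dx [ax^n] = a*n * x^(n-1)
d/dx [6x^3]
= 6 * 3 * x^(3-1)
= 18x^2
The coefficient is 18

18


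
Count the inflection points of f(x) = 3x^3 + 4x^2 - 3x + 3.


Inflection points occur where f''(x) = 0 and concavity changes.
f(x) = 3x^3 + 4x^2 - 3x + 3
f'(x) = 9x^2 + 8x - 3
f''(x) = 18x + 8
Set f''(x) = 0:
18x + 8 = 0
x = -8 / 18 = -4/9
Since f''(x) is linear (degree 1), it changes sign at this point.
Therefore there is exactly 1 inflection point.

1


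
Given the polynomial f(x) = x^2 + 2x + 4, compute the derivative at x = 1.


Differentiate term by term using power and sum rules:
f(x) = x^2 + 2x + 4
f'(x) = 2x + 2
Substitute x = 1:
f'(1) = 2 * 1 + 2
= 2 + 2
= 4

4


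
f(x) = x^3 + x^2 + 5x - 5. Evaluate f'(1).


Differentiate f(x) = x^3 + x^2 + 5x - 5 term by term:
f'(x) = 3x^2 + 2x + 5
Substitute x = 1:
f'(1) = 3 * 1^2 + 2 * 1 + 5
= 3 + 2 + 5
= 10

10


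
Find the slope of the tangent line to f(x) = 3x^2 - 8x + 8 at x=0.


The slope of the tangent line equals f'(x) at the point.
f(x) = 3x^2 - 8x + 8
f'(x) = 6x - 8
At x = 0:
f'(0) = 6 * 0 - 8
= 0 - 8
= -8

-8


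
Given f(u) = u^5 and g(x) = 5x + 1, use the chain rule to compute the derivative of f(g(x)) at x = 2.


Using the chain rule: (f(g(x)))' = f'(g(x)) * g'(x)
First, find g(2):
g(2) = 5 * 2 + 1 = 11
Next, f'(u) = 5u^4
And g'(x) = 5
So f'(g(2)) * g'(2)
= 5 * 11^4 * 5
= 5 * 14641 * 5
= 366025

366025


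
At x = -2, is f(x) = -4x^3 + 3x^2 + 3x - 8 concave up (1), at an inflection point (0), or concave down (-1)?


Concavity is determined by the sign of f''(x).
f(x) = -4x^3 + 3x^2 + 3x - 8
f'(x) = -12x^2 + 6x + 3
f''(x) = -24x + 6
f''(-2) = -24 * (-2) + 6
= 48 + 6
= 54
Since f''(-2) > 0, the function is concave up (1)

1


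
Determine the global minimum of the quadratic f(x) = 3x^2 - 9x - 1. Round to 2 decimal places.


For a quadratic f(x) = ax^2 + bx + c with a > 0, the minimum is at the vertex.
Vertex x-coordinate: x = -b/(2a)
x = -(-9) / (2 * 3)
x = 9/6 = 3/2
Substitute back to find the minimum value:
f(3/2) = 3 * (3/2)^2 - 9 * (3/2) - 1
= 27/4 - 27/2 - 1
= -31/4 = -7.75

-7.75


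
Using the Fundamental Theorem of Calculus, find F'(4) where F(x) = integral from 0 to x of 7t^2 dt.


By the Fundamental Theorem of Calculus (Part 1):
If F(x) = integral from 0 to x of f(t) dt, then F'(x) = f(x)
Here f(t) = 7t^2
So F'(x) = 7x^2
Evaluate at x = 4:
F'(4) = 7 * 4^2
= 7 * 16
= 112

112


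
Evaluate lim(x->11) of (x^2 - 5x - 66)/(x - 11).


Direct substitution gives 0/0, so we factor the numerator.
Factor: (x^2 - 5x - 66) = (x - 11)(x + 6)
Cancel the common factor (x - 11):
(x^2 - 5x - 66)/(x - 11) = (x + 6)
Now substitute x = 11:
= (11) - (-6) = 17

17


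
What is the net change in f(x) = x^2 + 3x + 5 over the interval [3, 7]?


Net change = f(b) - f(a)
f(x) = x^2 + 3x + 5
Compute f(7):
f(7) = 1 * 7^2 + 3 * 7 + 5
= 49 + 21 + 5
= 75
Compute f(3):
f(3) = 1 * 3^2 + 3 * 3 + 5
= 9 + 9 + 5
= 23
Net change = 75 - 23 = 52

52


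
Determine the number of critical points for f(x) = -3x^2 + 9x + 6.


Find where f'(x) = 0:
f'(x) = -6x + 9
Set f'(x) = 0:
-6x + 9 = 0
x = -9 / (-6) = 3/2
This is a linear equation in x, so there is exactly one solution.
Number of critical points: 1

1


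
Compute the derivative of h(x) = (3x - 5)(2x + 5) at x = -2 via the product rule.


Let u(x) = 3x - 5 and v(x) = 2x + 5
u'(x) = 3
v'(x) = 2
Product rule: h'(x) = u'(x)*v(x) + u(x)*v'(x)
= 3 * (2x + 5) + (3x - 5) * 2
At x = -2:
u(-2) = 3 * (-2) - 5 = -11
v(-2) = 2 * (-2) + 5 = 1
h'(-2) = 3 * 1 + (-11) * 2
= 3 - 22
= -19

-19


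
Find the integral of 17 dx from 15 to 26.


The integral of a constant k over [a, b] equals k * (b - a).
integral from 15 to 26 of 17 dx
= 17 * (26 - 15)
= 17 * 11
= 187

187


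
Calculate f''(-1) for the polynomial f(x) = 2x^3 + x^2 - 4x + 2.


First derivative:
f'(x) = 6x^2 + 2x - 4
Second derivative:
f''(x) = 12x + 2
Substitute x = -1:
f''(-1) = 12 * (-1) + 2
= -12 + 2
= -10

-10


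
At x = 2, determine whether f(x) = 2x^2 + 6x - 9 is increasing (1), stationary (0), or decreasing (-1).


Compute f'(x) to determine behavior:
f'(x) = 4x + 6
f'(2) = 4 * 2 + 6
= 8 + 6
= 14
Since f'(2) > 0, the function is increasing (1)

1


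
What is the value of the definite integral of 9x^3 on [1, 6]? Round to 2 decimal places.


Find the antiderivative of 9x^3:
F(x) = 9/4 * x^4
Apply the Fundamental Theorem of Calculus:
F(6) - F(1)
= 9/4 * 6^4 - 9/4 * 1^4
= 9/4 * (1296 - 1)
= 9/4 * 1295
= 11655/4 = 2913.75

2913.75


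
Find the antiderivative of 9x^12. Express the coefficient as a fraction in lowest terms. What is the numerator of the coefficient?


Apply the power rule for integration:
integral of ax^n dx = a/(n+1) * x^(n+1) + C
integral of 9x^12 dx
= 9/13 * x^13 + C
The coefficient in lowest terms is 9/13, and its numerator is 9

9


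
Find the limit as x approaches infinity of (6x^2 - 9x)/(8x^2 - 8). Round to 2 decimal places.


For limits at infinity with equal-degree polynomials,
we compare leading coefficients.
Numerator leading term: 6x^2
Denominator leading term: 8x^2
Divide both by x^2:
lim = (6 - 9/x) / (8 - 8/x^2)
As x -> infinity, the 1/x and 1/x^2 terms vanish:
= 6/8 = 3/4 = 0.75

0.75


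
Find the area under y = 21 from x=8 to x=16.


The area under a constant function y = 21 is a rectangle.
Width = 16 - 8 = 8
Height = 21
Area = width * height
= 8 * 21
= 168

168


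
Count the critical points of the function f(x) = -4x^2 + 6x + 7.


Find where f'(x) = 0:
f'(x) = -8x + 6
Set f'(x) = 0:
-8x + 6 = 0
x = -6 / (-8) = 3/4
This is a linear equation in x, so there is exactly one solution.
Number of critical points: 1

1


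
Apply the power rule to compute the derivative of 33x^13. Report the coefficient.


We apply the power rule: d/dx [ax^n] = a*n * x^(n-1)
d/dx [33x^13]
= 33 * 13 * x^(13-1)
= 429x^12
The coefficient is 429

429


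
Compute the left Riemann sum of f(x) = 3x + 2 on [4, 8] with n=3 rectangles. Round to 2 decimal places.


Left Riemann sum uses left endpoints of each subinterval.
Interval: [4, 8], n = 3
dx = (8 - 4) / 3 = 4/3
Left endpoints: [4, 16/3, 20/3]
f values: [14, 18, 22]
Sum = dx * (sum of f values)
= 4/3 * 54
= 72 = 72.00

72.00


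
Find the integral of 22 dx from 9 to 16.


The integral of a constant k over [a, b] equals k * (b - a).
integral from 9 to 16 of 22 dx
= 22 * (16 - 9)
= 22 * 7
= 154

154


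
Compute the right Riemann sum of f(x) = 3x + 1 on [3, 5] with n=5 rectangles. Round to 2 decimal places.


Right Riemann sum uses right endpoints of each subinterval.
Interval: [3, 5], n = 5
dx = (5 - 3) / 5 = 2/5
Right endpoints: [17/5, 19/5, 21/5, 23/5, 5]
f values: [56/5, 62/5, 68/5, 74/5, 16]
Sum = dx * (sum of f values)
= 2/5 * 68
= 136/5 = 27.20

27.20


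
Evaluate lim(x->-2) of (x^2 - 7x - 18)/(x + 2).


Direct substitution gives 0/0, so we factor the numerator.
Factor: (x^2 - 7x - 18) = (x + 2)(x - 9)
Cancel the common factor (x + 2):
(x^2 - 7x - 18)/(x + 2) = (x - 9)
Now substitute x = -2:
= (-2) - (9) = -11

-11


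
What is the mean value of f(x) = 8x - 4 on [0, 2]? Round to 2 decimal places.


Average value = 1/(b-a) * integral from a to b of f(x) dx
First compute the integral of 8x - 4:
F(x) = 4x^2 - 4x
F(2) = 4 * 4 - 4 * 2 = 8
F(0) = 4 * 0 - 4 * 0 = 0
Integral = 8 - 0 = 8
Average = 8 / (2 - 0) = 8 / 2
= 4 = 4.00

4.00


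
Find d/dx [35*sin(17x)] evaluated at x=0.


Apply the chain rule to differentiate 35*sin(17x):
d/dx [35*sin(17x)]
= 35 * cos(17x) * d/dx(17x)
= 35 * 17 * cos(17x)
= 595 * cos(17x)
Evaluate at x = 0:
= 595 * cos(0)
= 595 * 1
= 595

595


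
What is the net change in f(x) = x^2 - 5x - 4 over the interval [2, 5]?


Net change = f(b) - f(a)
f(x) = x^2 - 5x - 4
Compute f(5):
f(5) = 1 * 5^2 - 5 * 5 - 4
= 25 - 25 - 4
= -4
Compute f(2):
f(2) = 1 * 2^2 - 5 * 2 - 4
= 4 - 10 - 4
= -10
Net change = -4 - (-10) = 6

6


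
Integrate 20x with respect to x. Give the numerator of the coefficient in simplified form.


Apply the power rule for integration:
integral of ax^n dx = a/(n+1) * x^(n+1) + C
integral of 20x dx
= 20/2 * x^2 + C
= 10 * x^2 + C
The coefficient in lowest terms is 10 = 10/1, so its numerator is 10

10


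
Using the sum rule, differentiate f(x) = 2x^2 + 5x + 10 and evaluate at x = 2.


Differentiate term by term using power and sum rules:
f(x) = 2x^2 + 5x + 10
f'(x) = 4x + 5
Substitute x = 2:
f'(2) = 4 * 2 + 5
= 8 + 5
= 13

13


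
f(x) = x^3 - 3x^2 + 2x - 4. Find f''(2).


First derivative:
f'(x) = 3x^2 - 6x + 2
Second derivative:
f''(x) = 6x - 6
Substitute x = 2:
f''(2) = 6 * 2 - 6
= 12 - 6
= 6

6


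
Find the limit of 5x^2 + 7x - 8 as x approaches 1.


Since polynomials are continuous, we use direct substitution.
lim(x->1) of 5x^2 + 7x - 8
= 5 * 1^2 + 7 * 1 - 8
= 5 + 7 - 8
= 4

4


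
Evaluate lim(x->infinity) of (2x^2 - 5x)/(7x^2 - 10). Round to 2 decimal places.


For limits at infinity with equal-degree polynomials,
we compare leading coefficients.
Numerator leading term: 2x^2
Denominator leading term: 7x^2
Divide both by x^2:
lim = (2 - 5/x) / (7 - 10/x^2)
As x -> infinity, the 1/x and 1/x^2 terms vanish:
= 2/7 ≈ 0.29

0.29


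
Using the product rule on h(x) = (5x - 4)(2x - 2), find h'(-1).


Let u(x) = 5x - 4 and v(x) = 2x - 2
u'(x) = 5
v'(x) = 2
Product rule: h'(x) = u'(x)*v(x) + u(x)*v'(x)
= 5 * (2x - 2) + (5x - 4) * 2
At x = -1:
u(-1) = 5 * (-1) - 4 = -9
v(-1) = 2 * (-1) - 2 = -4
h'(-1) = 5 * (-4) + (-9) * 2
= -20 - 18
= -38

-38


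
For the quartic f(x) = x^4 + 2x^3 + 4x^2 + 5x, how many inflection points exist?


Inflection points occur where f''(x) = 0 and concavity changes.
f(x) = x^4 + 2x^3 + 4x^2 + 5x
f'(x) = 4x^3 + 6x^2 + 8x + 5
f''(x) = 12x^2 + 12x + 8
This is a quadratic in x. Use the discriminant to count real roots.
Discriminant = (12)^2 - 4 * 12 * 8
= 144 - 384
= -240
Since discriminant < 0, f''(x) = 0 has no real solutions.
Number of inflection points: 0

0


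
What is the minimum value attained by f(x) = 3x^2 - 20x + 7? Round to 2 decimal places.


For a quadratic f(x) = ax^2 + bx + c with a > 0, the minimum is at the vertex.
Vertex x-coordinate: x = -b/(2a)
x = -(-20) / (2 * 3)
x = 20/6 = 10/3
Substitute back to find the minimum value:
f(10/3) = 3 * (10/3)^2 - 20 * (10/3) + 7
= 100/3 - 200/3 + 7
= -79/3 ≈ -26.33

-26.33


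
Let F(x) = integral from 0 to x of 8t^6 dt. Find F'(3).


By the Fundamental Theorem of Calculus (Part 1):
If F(x) = integral from 0 to x of f(t) dt, then F'(x) = f(x)
Here f(t) = 8t^6
So F'(x) = 8x^6
Evaluate at x = 3:
F'(3) = 8 * 3^6
= 8 * 729
= 5832

5832


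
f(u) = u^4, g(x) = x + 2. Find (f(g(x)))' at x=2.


Using the chain rule: (f(g(x)))' = f'(g(x)) * g'(x)
First, find g(2):
g(2) = 1 * 2 + 2 = 4
Next, f'(u) = 4u^3
And g'(x) = 1
So f'(g(2)) * g'(2)
= 4 * 4^3 * 1
= 4 * 64 * 1
= 256

256


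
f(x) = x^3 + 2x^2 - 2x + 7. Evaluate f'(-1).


Differentiate f(x) = x^3 + 2x^2 - 2x + 7 term by term:
f'(x) = 3x^2 + 4x - 2
Substitute x = -1:
f'(-1) = 3 * (-1)^2 + 4 * (-1) - 2
= 3 - 4 - 2
= -3

-3


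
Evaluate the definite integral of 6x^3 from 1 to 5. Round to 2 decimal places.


Find the antiderivative of 6x^3:
F(x) = 6/4 * x^4
Apply the Fundamental Theorem of Calculus:
F(5) - F(1)
= 6/4 * 5^4 - 6/4 * 1^4
= 6/4 * (625 - 1)
= 6/4 * 624
= 936 = 936.00

936.00


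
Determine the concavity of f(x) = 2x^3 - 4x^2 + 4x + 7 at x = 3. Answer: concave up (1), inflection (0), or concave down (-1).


Concavity is determined by the sign of f''(x).
f(x) = 2x^3 - 4x^2 + 4x + 7
f'(x) = 6x^2 - 8x + 4
f''(x) = 12x - 8
f''(3) = 12 * 3 - 8
= 36 - 8
= 28
Since f''(3) > 0, the function is concave up (1)

1


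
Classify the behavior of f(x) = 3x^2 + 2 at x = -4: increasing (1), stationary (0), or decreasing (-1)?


Compute f'(x) to determine behavior:
f'(x) = 6x
f'(-4) = 6 * (-4) + 0
= -24 + 0
= -24
Since f'(-4) < 0, the function is decreasing (-1)

-1


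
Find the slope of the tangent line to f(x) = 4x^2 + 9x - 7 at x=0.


The slope of the tangent line equals f'(x) at the point.
f(x) = 4x^2 + 9x - 7
f'(x) = 8x + 9
At x = 0:
f'(0) = 8 * 0 + 9
= 0 + 9
= 9

9


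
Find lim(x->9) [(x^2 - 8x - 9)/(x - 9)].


Direct substitution gives 0/0, so we factor the numerator.
Factor: (x^2 - 8x - 9) = (x - 9)(x + 1)
Cancel the common factor (x - 9):
(x^2 - 8x - 9)/(x - 9) = (x + 1)
Now substitute x = 9:
= (9) - (-1) = 10

10


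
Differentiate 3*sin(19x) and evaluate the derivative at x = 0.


Apply the chain rule to differentiate 3*sin(19x):
d/dx [3*sin(19x)]
= 3 * cos(19x) * d/dx(19x)
= 3 * 19 * cos(19x)
= 57 * cos(19x)
Evaluate at x = 0:
= 57 * cos(0)
= 57 * 1
= 57

57


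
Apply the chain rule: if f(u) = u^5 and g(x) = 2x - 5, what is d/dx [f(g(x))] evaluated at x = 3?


Using the chain rule: (f(g(x)))' = f'(g(x)) * g'(x)
First, find g(3):
g(3) = 2 * 3 - 5 = 1
Next, f'(u) = 5u^4
And g'(x) = 2
So f'(g(3)) * g'(3)
= 5 * 1^4 * 2
= 5 * 1 * 2
= 10

10


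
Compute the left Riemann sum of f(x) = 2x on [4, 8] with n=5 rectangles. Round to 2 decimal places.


Left Riemann sum uses left endpoints of each subinterval.
Interval: [4, 8], n = 5
dx = (8 - 4) / 5 = 4/5
Left endpoints: [4, 24/5, 28/5, 32/5, 36/5]
f values: [8, 48/5, 56/5, 64/5, 72/5]
Sum = dx * (sum of f values)
= 4/5 * 56
= 224/5 = 44.80

44.80


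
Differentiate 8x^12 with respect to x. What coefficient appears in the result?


We apply the power rule: d/dx [ax^n] = a*n * x^(n-1)
d/dx [8x^12]
= 8 * 12 * x^(12-1)
= 96x^11
The coefficient is 96

96


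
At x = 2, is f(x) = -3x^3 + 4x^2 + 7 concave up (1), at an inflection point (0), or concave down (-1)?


Concavity is determined by the sign of f''(x).
f(x) = -3x^3 + 4x^2 + 7
f'(x) = -9x^2 + 8x
f''(x) = -18x + 8
f''(2) = -18 * 2 + 8
= -36 + 8
= -28
Since f''(2) < 0, the function is concave down (-1)

-1


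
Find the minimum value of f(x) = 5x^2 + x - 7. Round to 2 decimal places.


For a quadratic f(x) = ax^2 + bx + c with a > 0, the minimum is at the vertex.
Vertex x-coordinate: x = -b/(2a)
x = -(1) / (2 * 5)
x = -1/10
Substitute back to find the minimum value:
f(-1/10) = 5 * (-1/10)^2 + 1 * (-1/10) - 7
= 1/20 - 1/10 - 7
= -141/20 = -7.05

-7.05


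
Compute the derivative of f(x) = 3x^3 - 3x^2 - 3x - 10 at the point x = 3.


Differentiate f(x) = 3x^3 - 3x^2 - 3x - 10 term by term:
f'(x) = 9x^2 - 6x - 3
Substitute x = 3:
f'(3) = 9 * 3^2 - 6 * 3 - 3
= 81 - 18 - 3
= 60

60


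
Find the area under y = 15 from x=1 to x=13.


The area under a constant function y = 15 is a rectangle.
Width = 13 - 1 = 12
Height = 15
Area = width * height
= 12 * 15
= 180

180


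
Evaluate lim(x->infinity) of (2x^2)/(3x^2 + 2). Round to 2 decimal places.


For limits at infinity with equal-degree polynomials,
we compare leading coefficients.
Numerator leading term: 2x^2
Denominator leading term: 3x^2
Divide both by x^2:
lim = (2) / (3 + 2/x^2)
As x -> infinity, the 1/x and 1/x^2 terms vanish:
= 2/3 ≈ 0.67

0.67


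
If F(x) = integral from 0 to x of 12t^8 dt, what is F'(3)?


By the Fundamental Theorem of Calculus (Part 1):
If F(x) = integral from 0 to x of f(t) dt, then F'(x) = f(x)
Here f(t) = 12t^8
So F'(x) = 12x^8
Evaluate at x = 3:
F'(3) = 12 * 3^8
= 12 * 6561
= 78732

78732


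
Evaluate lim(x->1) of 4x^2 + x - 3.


Since polynomials are continuous, we use direct substitution.
lim(x->1) of 4x^2 + x - 3
= 4 * 1^2 + 1 * 1 - 3
= 4 + 1 - 3
= 2

2


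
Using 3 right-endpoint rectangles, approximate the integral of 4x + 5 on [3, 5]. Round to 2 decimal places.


Right Riemann sum uses right endpoints of each subinterval.
Interval: [3, 5], n = 3
dx = (5 - 3) / 3 = 2/3
Right endpoints: [11/3, 13/3, 5]
f values: [59/3, 67/3, 25]
Sum = dx * (sum of f values)
= 2/3 * 67
= 134/3 ≈ 44.67

44.67


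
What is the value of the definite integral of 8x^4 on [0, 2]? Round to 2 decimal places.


Find the antiderivative of 8x^4:
F(x) = 8/5 * x^5
Apply the Fundamental Theorem of Calculus:
F(2) - F(0)
= 8/5 * 2^5 - 8/5 * 0^5
= 8/5 * (32 - 0)
= 8/5 * 32
= 256/5 = 51.20

51.20


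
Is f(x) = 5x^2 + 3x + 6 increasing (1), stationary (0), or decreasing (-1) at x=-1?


Compute f'(x) to determine behavior:
f'(x) = 10x + 3
f'(-1) = 10 * (-1) + 3
= -10 + 3
= -7
Since f'(-1) < 0, the function is decreasing (-1)

-1


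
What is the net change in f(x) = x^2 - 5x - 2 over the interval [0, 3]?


Net change = f(b) - f(a)
f(x) = x^2 - 5x - 2
Compute f(3):
f(3) = 1 * 3^2 - 5 * 3 - 2
= 9 - 15 - 2
= -8
Compute f(0):
f(0) = 1 * 0^2 - 5 * 0 - 2
= 0 + 0 - 2
= -2
Net change = -8 - (-2) = -6

-6


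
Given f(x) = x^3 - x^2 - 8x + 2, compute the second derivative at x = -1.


First derivative:
f'(x) = 3x^2 - 2x - 8
Second derivative:
f''(x) = 6x - 2
Substitute x = -1:
f''(-1) = 6 * (-1) - 2
= -6 - 2
= -8

-8


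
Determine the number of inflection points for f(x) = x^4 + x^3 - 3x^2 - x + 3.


Inflection points occur where f''(x) = 0 and concavity changes.
f(x) = x^4 + x^3 - 3x^2 - x + 3
f'(x) = 4x^3 + 3x^2 - 6x - 1
f''(x) = 12x^2 + 6x - 6
This is a quadratic in x. Use the discriminant to count real roots.
Discriminant = (6)^2 - 4 * 12 * (-6)
= 36 - (-288)
= 324
Since discriminant > 0, f''(x) = 0 has 2 distinct real solutions.
A quadratic with two distinct real roots changes sign at each root, so concavity changes at both.
Number of inflection points: 2

2


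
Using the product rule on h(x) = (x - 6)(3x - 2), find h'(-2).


Let u(x) = x - 6 and v(x) = 3x - 2
u'(x) = 1
v'(x) = 3
Product rule: h'(x) = u'(x)*v(x) + u(x)*v'(x)
= 1 * (3x - 2) + (x - 6) * 3
At x = -2:
u(-2) = 1 * (-2) - 6 = -8
v(-2) = 3 * (-2) - 2 = -8
h'(-2) = 1 * (-8) + (-8) * 3
= -8 - 24
= -32

-32


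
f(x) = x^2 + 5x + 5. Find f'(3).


Differentiate term by term using power and sum rules:
f(x) = x^2 + 5x + 5
f'(x) = 2x + 5
Substitute x = 3:
f'(3) = 2 * 3 + 5
= 6 + 5
= 11

11


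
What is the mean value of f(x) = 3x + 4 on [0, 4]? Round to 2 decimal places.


Average value = 1/(b-a) * integral from a to b of f(x) dx
First compute the integral of 3x + 4:
F(x) = (3/2)x^2 + 4x
F(4) = 3/2 * 16 + 4 * 4 = 40
F(0) = 3/2 * 0 + 4 * 0 = 0
Integral = 40 - 0 = 40
Average = 40 / (4 - 0) = 40 / 4
= 10 = 10.00

10.00


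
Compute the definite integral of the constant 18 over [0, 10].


The integral of a constant k over [a, b] equals k * (b - a).
integral from 0 to 10 of 18 dx
= 18 * (10 - 0)
= 18 * 10
= 180

180


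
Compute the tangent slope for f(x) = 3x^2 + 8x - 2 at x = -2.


The slope of the tangent line equals f'(x) at the point.
f(x) = 3x^2 + 8x - 2
f'(x) = 6x + 8
At x = -2:
f'(-2) = 6 * (-2) + 8
= -12 + 8
= -4

-4


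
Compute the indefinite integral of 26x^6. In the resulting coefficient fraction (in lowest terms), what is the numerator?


Apply the power rule for integration:
integral of ax^n dx = a/(n+1) * x^(n+1) + C
integral of 26x^6 dx
= 26/7 * x^7 + C
The coefficient in lowest terms is 26/7, and its numerator is 26

26


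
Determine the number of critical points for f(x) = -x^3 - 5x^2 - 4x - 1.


Find where f'(x) = 0:
f(x) = -x^3 - 5x^2 - 4x - 1
f'(x) = -3x^2 - 10x - 4
This is a quadratic in x. Use the discriminant to count real roots.
Discriminant = (-10)^2 - 4 * (-3) * (-4)
= 100 - 48
= 52
Since discriminant > 0, f'(x) = 0 has 2 real solutions.
Number of critical points: 2

2


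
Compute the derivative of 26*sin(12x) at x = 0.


Apply the chain rule to differentiate 26*sin(12x):
d/dx [26*sin(12x)]
= 26 * cos(12x) * d/dx(12x)
= 26 * 12 * cos(12x)
= 312 * cos(12x)
Evaluate at x = 0:
= 312 * cos(0)
= 312 * 1
= 312

312


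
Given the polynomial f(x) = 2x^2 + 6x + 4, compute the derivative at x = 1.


Differentiate term by term using power and sum rules:
f(x) = 2x^2 + 6x + 4
f'(x) = 4x + 6
Substitute x = 1:
f'(1) = 4 * 1 + 6
= 4 + 6
= 10

10


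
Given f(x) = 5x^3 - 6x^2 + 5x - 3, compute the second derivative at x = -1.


First derivative:
f'(x) = 15x^2 - 12x + 5
Second derivative:
f''(x) = 30x - 12
Substitute x = -1:
f''(-1) = 30 * (-1) - 12
= -30 - 12
= -42

-42


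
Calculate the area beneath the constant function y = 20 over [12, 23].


The area under a constant function y = 20 is a rectangle.
Width = 23 - 12 = 11
Height = 20
Area = width * height
= 11 * 20
= 220

220


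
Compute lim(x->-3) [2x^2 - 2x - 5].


Since polynomials are continuous, we use direct substitution.
lim(x->-3) of 2x^2 - 2x - 5
= 2 * (-3)^2 - 2 * (-3) - 5
= 18 + 6 - 5
= 19

19


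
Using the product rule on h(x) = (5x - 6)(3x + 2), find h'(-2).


Let u(x) = 5x - 6 and v(x) = 3x + 2
u'(x) = 5
v'(x) = 3
Product rule: h'(x) = u'(x)*v(x) + u(x)*v'(x)
= 5 * (3x + 2) + (5x - 6) * 3
At x = -2:
u(-2) = 5 * (-2) - 6 = -16
v(-2) = 3 * (-2) + 2 = -4
h'(-2) = 5 * (-4) + (-16) * 3
= -20 - 48
= -68

-68


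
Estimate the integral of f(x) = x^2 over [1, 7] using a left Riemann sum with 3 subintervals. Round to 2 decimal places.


Left Riemann sum uses left endpoints of each subinterval.
Interval: [1, 7], n = 3
dx = (7 - 1) / 3 = 2
Left endpoints: [1, 3, 5]
f values: [1, 9, 25]
Sum = dx * (sum of f values)
= 2 * 35
= 70 = 70.00

70.00


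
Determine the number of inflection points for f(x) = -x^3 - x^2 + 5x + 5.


Inflection points occur where f''(x) = 0 and concavity changes.
f(x) = -x^3 - x^2 + 5x + 5
f'(x) = -3x^2 - 2x + 5
f''(x) = -6x - 2
Set f''(x) = 0:
-6x - 2 = 0
x = 2 / (-6) = -1/3
Since f''(x) is linear (degree 1), it changes sign at this point.
Therefore there is exactly 1 inflection point.

1


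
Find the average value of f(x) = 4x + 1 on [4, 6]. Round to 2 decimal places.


Average value = 1/(b-a) * integral from a to b of f(x) dx
First compute the integral of 4x + 1:
F(x) = 2x^2 + x
F(6) = 2 * 36 + 1 * 6 = 78
F(4) = 2 * 16 + 1 * 4 = 36
Integral = 78 - 36 = 42
Average = 42 / (6 - 4) = 42 / 2
= 21 = 21.00

21.00


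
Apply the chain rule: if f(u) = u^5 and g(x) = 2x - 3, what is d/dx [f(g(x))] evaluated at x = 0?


Using the chain rule: (f(g(x)))' = f'(g(x)) * g'(x)
First, find g(0):
g(0) = 2 * 0 - 3 = -3
Next, f'(u) = 5u^4
And g'(x) = 2
So f'(g(0)) * g'(0)
= 5 * (-3)^4 * 2
= 5 * 81 * 2
= 810

810


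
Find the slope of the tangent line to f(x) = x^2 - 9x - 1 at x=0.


The slope of the tangent line equals f'(x) at the point.
f(x) = x^2 - 9x - 1
f'(x) = 2x - 9
At x = 0:
f'(0) = 2 * 0 - 9
= 0 - 9
= -9

-9


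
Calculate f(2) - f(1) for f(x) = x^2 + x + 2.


Net change = f(b) - f(a)
f(x) = x^2 + x + 2
Compute f(2):
f(2) = 1 * 2^2 + 1 * 2 + 2
= 4 + 2 + 2
= 8
Compute f(1):
f(1) = 1 * 1^2 + 1 * 1 + 2
= 1 + 1 + 2
= 4
Net change = 8 - 4 = 4

4


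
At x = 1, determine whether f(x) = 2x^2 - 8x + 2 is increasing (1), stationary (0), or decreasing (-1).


Compute f'(x) to determine behavior:
f'(x) = 4x - 8
f'(1) = 4 * 1 - 8
= 4 - 8
= -4
Since f'(1) < 0, the function is decreasing (-1)

-1


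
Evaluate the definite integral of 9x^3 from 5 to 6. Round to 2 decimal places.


Find the antiderivative of 9x^3:
F(x) = 9/4 * x^4
Apply the Fundamental Theorem of Calculus:
F(6) - F(5)
= 9/4 * 6^4 - 9/4 * 5^4
= 9/4 * (1296 - 625)
= 9/4 * 671
= 6039/4 = 1509.75

1509.75


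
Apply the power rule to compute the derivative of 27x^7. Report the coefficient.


We apply the power rule: d/dx [ax^n] = a*n * x^(n-1)
d/dx [27x^7]
= 27 * 7 * x^(7-1)
= 189x^6
The coefficient is 189

189


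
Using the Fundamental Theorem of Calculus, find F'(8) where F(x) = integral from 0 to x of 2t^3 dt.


By the Fundamental Theorem of Calculus (Part 1):
If F(x) = integral from 0 to x of f(t) dt, then F'(x) = f(x)
Here f(t) = 2t^3
So F'(x) = 2x^3
Evaluate at x = 8:
F'(8) = 2 * 8^3
= 2 * 512
= 1024

1024


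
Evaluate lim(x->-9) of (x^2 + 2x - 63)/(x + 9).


Direct substitution gives 0/0, so we factor the numerator.
Factor: (x^2 + 2x - 63) = (x + 9)(x - 7)
Cancel the common factor (x + 9):
(x^2 + 2x - 63)/(x + 9) = (x - 7)
Now substitute x = -9:
= (-9) - (7) = -16

-16


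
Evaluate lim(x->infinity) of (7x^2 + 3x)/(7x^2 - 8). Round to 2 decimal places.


For limits at infinity with equal-degree polynomials,
we compare leading coefficients.
Numerator leading term: 7x^2
Denominator leading term: 7x^2
Divide both by x^2:
lim = (7 + 3/x) / (7 - 8/x^2)
As x -> infinity, the 1/x and 1/x^2 terms vanish:
= 7/7 = 1 = 1.00

1.00


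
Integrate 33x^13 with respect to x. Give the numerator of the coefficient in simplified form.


Apply the power rule for integration:
integral of ax^n dx = a/(n+1) * x^(n+1) + C
integral of 33x^13 dx
= 33/14 * x^14 + C
The coefficient in lowest terms is 33/14, and its numerator is 33

33


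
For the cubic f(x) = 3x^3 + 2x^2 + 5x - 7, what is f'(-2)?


Differentiate f(x) = 3x^3 + 2x^2 + 5x - 7 term by term:
f'(x) = 9x^2 + 4x + 5
Substitute x = -2:
f'(-2) = 9 * (-2)^2 + 4 * (-2) + 5
= 36 - 8 + 5
= 33

33


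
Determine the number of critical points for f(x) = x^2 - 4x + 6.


Find where f'(x) = 0:
f'(x) = 2x - 4
Set f'(x) = 0:
2x - 4 = 0
x = 4 / 2 = 2
This is a linear equation in x, so there is exactly one solution.
Number of critical points: 1

1


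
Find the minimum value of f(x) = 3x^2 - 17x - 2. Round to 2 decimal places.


For a quadratic f(x) = ax^2 + bx + c with a > 0, the minimum is at the vertex.
Vertex x-coordinate: x = -b/(2a)
x = -(-17) / (2 * 3)
x = 17/6
Substitute back to find the minimum value:
f(17/6) = 3 * (17/6)^2 - 17 * (17/6) - 2
= 289/12 - 289/6 - 2
= -313/12 ≈ -26.08

-26.08


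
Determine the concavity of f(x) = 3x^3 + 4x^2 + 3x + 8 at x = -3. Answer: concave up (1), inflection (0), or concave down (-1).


Concavity is determined by the sign of f''(x).
f(x) = 3x^3 + 4x^2 + 3x + 8
f'(x) = 9x^2 + 8x + 3
f''(x) = 18x + 8
f''(-3) = 18 * (-3) + 8
= -54 + 8
= -46
Since f''(-3) < 0, the function is concave down (-1)

-1


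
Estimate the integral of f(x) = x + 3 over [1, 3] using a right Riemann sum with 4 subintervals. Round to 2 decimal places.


Right Riemann sum uses right endpoints of each subinterval.
Interval: [1, 3], n = 4
dx = (3 - 1) / 4 = 1/2
Right endpoints: [3/2, 2, 5/2, 3]
f values: [9/2, 5, 11/2, 6]
Sum = dx * (sum of f values)
= 1/2 * 21
= 21/2 = 10.50

10.50


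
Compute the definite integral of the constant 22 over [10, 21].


The integral of a constant k over [a, b] equals k * (b - a).
integral from 10 to 21 of 22 dx
= 22 * (21 - 10)
= 22 * 11
= 242

242


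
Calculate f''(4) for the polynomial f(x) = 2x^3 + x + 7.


First derivative:
f'(x) = 6x^2 + 1
Second derivative:
f''(x) = 12x
Substitute x = 4:
f''(4) = 12 * 4 + 0
= 48 + 0
= 48

48


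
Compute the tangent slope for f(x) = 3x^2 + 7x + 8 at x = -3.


The slope of the tangent line equals f'(x) at the point.
f(x) = 3x^2 + 7x + 8
f'(x) = 6x + 7
At x = -3:
f'(-3) = 6 * (-3) + 7
= -18 + 7
= -11

-11


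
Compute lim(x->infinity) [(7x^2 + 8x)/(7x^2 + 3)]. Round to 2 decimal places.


For limits at infinity with equal-degree polynomials,
we compare leading coefficients.
Numerator leading term: 7x^2
Denominator leading term: 7x^2
Divide both by x^2:
lim = (7 + 8/x) / (7 + 3/x^2)
As x -> infinity, the 1/x and 1/x^2 terms vanish:
= 7/7 = 1 = 1.00

1.00


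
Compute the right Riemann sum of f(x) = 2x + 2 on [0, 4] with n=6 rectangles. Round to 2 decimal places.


Right Riemann sum uses right endpoints of each subinterval.
Interval: [0, 4], n = 6
dx = (4 - 0) / 6 = 2/3
Right endpoints: [2/3, 4/3, 2, 8/3, 10/3, 4]
f values: [10/3, 14/3, 6, 22/3, 26/3, 10]
Sum = dx * (sum of f values)
= 2/3 * 40
= 80/3 ≈ 26.67

26.67


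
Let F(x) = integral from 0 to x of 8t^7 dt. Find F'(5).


By the Fundamental Theorem of Calculus (Part 1):
If F(x) = integral from 0 to x of f(t) dt, then F'(x) = f(x)
Here f(t) = 8t^7
So F'(x) = 8x^7
Evaluate at x = 5:
F'(5) = 8 * 5^7
= 8 * 78125
= 625000

625000


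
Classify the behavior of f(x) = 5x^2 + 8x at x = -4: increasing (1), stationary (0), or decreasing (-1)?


Compute f'(x) to determine behavior:
f'(x) = 10x + 8
f'(-4) = 10 * (-4) + 8
= -40 + 8
= -32
Since f'(-4) < 0, the function is decreasing (-1)

-1


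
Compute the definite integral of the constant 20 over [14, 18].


The integral of a constant k over [a, b] equals k * (b - a).
integral from 14 to 18 of 20 dx
= 20 * (18 - 14)
= 20 * 4
= 80

80


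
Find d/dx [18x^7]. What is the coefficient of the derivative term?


We apply the power rule: d/dx [ax^n] = a*n * x^(n-1)
d/dx [18x^7]
= 18 * 7 * x^(7-1)
= 126x^6
The coefficient is 126

126


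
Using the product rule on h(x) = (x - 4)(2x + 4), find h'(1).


Let u(x) = x - 4 and v(x) = 2x + 4
u'(x) = 1
v'(x) = 2
Product rule: h'(x) = u'(x)*v(x) + u(x)*v'(x)
= 1 * (2x + 4) + (x - 4) * 2
At x = 1:
u(1) = 1 * 1 - 4 = -3
v(1) = 2 * 1 + 4 = 6
h'(1) = 1 * 6 + (-3) * 2
= 6 - 6
= 0

0


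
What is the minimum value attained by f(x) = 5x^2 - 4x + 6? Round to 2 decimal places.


For a quadratic f(x) = ax^2 + bx + c with a > 0, the minimum is at the vertex.
Vertex x-coordinate: x = -b/(2a)
x = -(-4) / (2 * 5)
x = 4/10 = 2/5
Substitute back to find the minimum value:
f(2/5) = 5 * (2/5)^2 - 4 * (2/5) + 6
= 4/5 - 8/5 + 6
= 26/5 = 5.20

5.20


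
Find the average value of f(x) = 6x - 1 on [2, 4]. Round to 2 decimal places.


Average value = 1/(b-a) * integral from a to b of f(x) dx
First compute the integral of 6x - 1:
F(x) = 3x^2 - x
F(4) = 3 * 16 - 1 * 4 = 44
F(2) = 3 * 4 - 1 * 2 = 10
Integral = 44 - 10 = 34
Average = 34 / (4 - 2) = 34 / 2
= 17 = 17.00

17.00


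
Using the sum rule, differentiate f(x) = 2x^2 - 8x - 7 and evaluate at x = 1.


Differentiate term by term using power and sum rules:
f(x) = 2x^2 - 8x - 7
f'(x) = 4x - 8
Substitute x = 1:
f'(1) = 4 * 1 - 8
= 4 - 8
= -4

-4


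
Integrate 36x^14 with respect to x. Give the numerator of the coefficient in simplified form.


Apply the power rule for integration:
integral of ax^n dx = a/(n+1) * x^(n+1) + C
integral of 36x^14 dx
= 36/15 * x^15 + C
= 12/5 * x^15 + C
The coefficient in lowest terms is 12/5, and its numerator is 12

12


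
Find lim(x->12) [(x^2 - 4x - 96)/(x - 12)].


Direct substitution gives 0/0, so we factor the numerator.
Factor: (x^2 - 4x - 96) = (x - 12)(x + 8)
Cancel the common factor (x - 12):
(x^2 - 4x - 96)/(x - 12) = (x + 8)
Now substitute x = 12:
= (12) - (-8) = 20

20


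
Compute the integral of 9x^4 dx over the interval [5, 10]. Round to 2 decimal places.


Find the antiderivative of 9x^4:
F(x) = 9/5 * x^5
Apply the Fundamental Theorem of Calculus:
F(10) - F(5)
= 9/5 * 10^5 - 9/5 * 5^5
= 9/5 * (100000 - 3125)
= 9/5 * 96875
= 174375 = 174375.00

174375.00


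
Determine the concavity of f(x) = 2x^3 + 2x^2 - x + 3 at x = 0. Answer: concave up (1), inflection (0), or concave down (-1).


Concavity is determined by the sign of f''(x).
f(x) = 2x^3 + 2x^2 - x + 3
f'(x) = 6x^2 + 4x - 1
f''(x) = 12x + 4
f''(0) = 12 * 0 + 4
= 0 + 4
= 4
Since f''(0) > 0, the function is concave up (1)

1
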